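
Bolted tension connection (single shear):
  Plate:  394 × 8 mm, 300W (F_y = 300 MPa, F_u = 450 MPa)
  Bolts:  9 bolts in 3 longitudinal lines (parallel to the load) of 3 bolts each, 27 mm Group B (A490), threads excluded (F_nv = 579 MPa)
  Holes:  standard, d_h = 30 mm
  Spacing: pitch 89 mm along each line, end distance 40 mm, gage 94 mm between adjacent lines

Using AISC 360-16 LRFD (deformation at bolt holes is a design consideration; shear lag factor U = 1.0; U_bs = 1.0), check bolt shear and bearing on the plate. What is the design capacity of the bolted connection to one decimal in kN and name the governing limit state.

Bolt shear: A_b = π(27)²/4 = 572.56 mm². φR_n = 0.75 × 579 × 572.56 × 9 × 1 = 2237.7 kN.
Bearing (8 mm plate, F_u = 450 MPa): end bolts L_c = 40 − 30/2 = 25, R_n = min(1.2×25×8×450, 2.4×27×8×450) = 108 kN/bolt; interior L_c = 89 − 30 = 59, R_n = 233.28 kN/bolt. φR_n = 0.75 × (3×108 + 6×233.28) = 1292.8 kN.
Governing: min(2237.7, 1292.8) = 1292.8 kN → bearing.

1292.8 kN (bearing governs)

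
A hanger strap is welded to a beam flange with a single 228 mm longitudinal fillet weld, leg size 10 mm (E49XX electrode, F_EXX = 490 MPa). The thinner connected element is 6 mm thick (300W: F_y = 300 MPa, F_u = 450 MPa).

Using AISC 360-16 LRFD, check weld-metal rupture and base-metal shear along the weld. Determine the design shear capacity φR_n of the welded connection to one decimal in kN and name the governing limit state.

Weld metal: throat = 0.707×10 = 7.07 mm, L = 228 mm. φR_n = 0.75 × 0.6 × 490 × 7.07 × 228 = 355.4 kN.
Base metal shear (6 mm plate): yield φR_n = 1.0×0.6×300×6×228 = 246.2 kN; rupture φR_n = 0.75×0.6×450×6×228 = 277.0 kN; take 246.2 kN (yield).
Governing: min(355.4, 246.2) = 246.2 kN → base-metal shear.

246.2 kN (base-metal shear governs)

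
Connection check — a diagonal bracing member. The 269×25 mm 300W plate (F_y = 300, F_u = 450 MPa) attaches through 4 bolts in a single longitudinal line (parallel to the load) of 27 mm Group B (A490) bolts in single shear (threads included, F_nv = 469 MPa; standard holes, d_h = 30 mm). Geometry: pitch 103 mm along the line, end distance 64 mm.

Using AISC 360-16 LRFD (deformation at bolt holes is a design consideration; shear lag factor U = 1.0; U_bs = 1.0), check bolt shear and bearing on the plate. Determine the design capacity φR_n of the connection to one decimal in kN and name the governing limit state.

Bolt shear: A_b = π(27)²/4 = 572.56 mm². φR_n = 0.75 × 469 × 572.56 × 4 × 1 = 805.6 kN.
Bearing (25 mm plate, F_u = 450 MPa): end bolts L_c = 64 − 30/2 = 49, R_n = min(1.2×49×25×450, 2.4×27×25×450) = 661.5 kN/bolt; interior L_c = 103 − 30 = 73, R_n = 729 kN/bolt. φR_n = 0.75 × (1×661.5 + 3×729) = 2136.4 kN.
Governing: min(805.6, 2136.4) = 805.6 kN → bolt shear.

805.6 kN (bolt shear governs)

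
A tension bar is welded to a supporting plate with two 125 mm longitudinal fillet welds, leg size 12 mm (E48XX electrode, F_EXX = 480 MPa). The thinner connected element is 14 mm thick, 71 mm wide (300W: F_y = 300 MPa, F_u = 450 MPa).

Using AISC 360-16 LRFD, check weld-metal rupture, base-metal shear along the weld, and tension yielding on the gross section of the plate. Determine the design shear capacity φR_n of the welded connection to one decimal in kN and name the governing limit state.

Weld metal: throat = 0.707×12 = 8.484 mm, L = 2×125 = 250 mm. φR_n = 0.75 × 0.6 × 480 × 8.484 × 250 = 458.1 kN.
Base metal shear (14 mm plate): yield φR_n = 1.0×0.6×300×14×250 = 630.0 kN; rupture φR_n = 0.75×0.6×450×14×250 = 708.8 kN; take 630.0 kN (yield).
Tension yield (gross): A_g = 71×14 = 994 mm². φR_n = 0.90 × 300 × 994 = 268.4 kN.
Governing: min(458.1, 630.0, 268.4) = 268.4 kN → gross-section yield.

268.4 kN (gross-section yield governs)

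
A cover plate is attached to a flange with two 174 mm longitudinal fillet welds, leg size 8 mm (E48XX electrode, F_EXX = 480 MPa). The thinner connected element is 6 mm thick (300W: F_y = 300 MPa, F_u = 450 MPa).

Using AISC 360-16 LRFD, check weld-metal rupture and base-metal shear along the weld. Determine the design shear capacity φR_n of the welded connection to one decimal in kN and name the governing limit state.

375.8 kN (base-metal shear governs)

Weld metal: throat = 0.707×8 = 5.656 mm, L = 2×174 = 348 mm. φR_n = 0.75 × 0.6 × 480 × 5.656 × 348 = 425.2 kN.
Base metal shear (6 mm plate): yield φR_n = 1.0×0.6×300×6×348 = 375.8 kN; rupture φR_n = 0.75×0.6×450×6×348 = 422.8 kN; take 375.8 kN (yield).
Governing: min(425.2, 375.8) = 375.8 kN → base-metal shear.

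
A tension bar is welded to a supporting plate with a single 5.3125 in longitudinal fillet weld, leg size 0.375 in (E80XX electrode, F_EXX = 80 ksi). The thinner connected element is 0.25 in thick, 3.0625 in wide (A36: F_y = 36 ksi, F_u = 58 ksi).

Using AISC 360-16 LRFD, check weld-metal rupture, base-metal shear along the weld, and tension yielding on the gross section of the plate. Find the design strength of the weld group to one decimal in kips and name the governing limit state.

Weld metal: throat = 0.707×0.375 = 0.26513 in, L = 5.3125 in. φR_n = 0.75 × 0.6 × 80 × 0.26513 × 5.3125 = 50.7 kips.
Base metal shear (0.25 in plate): yield φR_n = 1.0×0.6×36×0.25×5.3125 = 28.7 kips; rupture φR_n = 0.75×0.6×58×0.25×5.3125 = 34.7 kips; take 28.7 kips (yield).
Tension yield (gross): A_g = 3.0625×0.25 = 0.76563 in². φR_n = 0.90 × 36 × 0.76563 = 24.8 kips.
Governing: min(50.7, 28.7, 24.8) = 24.8 kips → gross-section yield.

24.8 kips (gross-section yield governs)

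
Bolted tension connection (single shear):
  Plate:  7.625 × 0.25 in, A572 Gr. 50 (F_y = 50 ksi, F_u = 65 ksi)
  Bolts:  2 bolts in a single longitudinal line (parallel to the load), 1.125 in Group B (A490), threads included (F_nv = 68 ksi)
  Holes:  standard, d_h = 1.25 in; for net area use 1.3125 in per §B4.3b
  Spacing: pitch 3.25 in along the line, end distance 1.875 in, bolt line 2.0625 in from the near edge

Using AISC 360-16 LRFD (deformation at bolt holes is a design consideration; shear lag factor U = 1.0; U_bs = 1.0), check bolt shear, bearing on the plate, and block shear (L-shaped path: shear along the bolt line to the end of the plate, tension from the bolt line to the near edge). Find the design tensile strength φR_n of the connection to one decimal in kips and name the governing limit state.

40.2 kips (block shear governs)

Bolt shear: A_b = π(1.125)²/4 = 0.99402 in². φR_n = 0.75 × 68 × 0.99402 × 2 × 1 = 101.4 kips.
Bearing (0.25 in plate, F_u = 65 ksi): end bolts L_c = 1.875 − 1.25/2 = 1.25, R_n = min(1.2×1.25×0.25×65, 2.4×1.125×0.25×65) = 24.375 kips/bolt; interior L_c = 3.25 − 1.25 = 2, R_n = 39 kips/bolt. φR_n = 0.75 × (1×24.375 + 1×39) = 47.5 kips.
Block shear: shear path 1×[1.875+1×3.25] = 1×5.125 in, A_gv = 1.2813, A_nv = 1×(5.125 − 1.5×1.3125)×0.25 = 0.78906 in²; tension to near edge: (2.0625 − 0.5×1.3125)×0.25 = 0.35156 in². R_n = min(0.6×65×0.78906, 0.6×50×1.2813) + 1.0×65×0.35156 = min(30.773, 38.439) + 22.851 = 53.624 kips. φR_n = 0.75 × 53.624 = 40.2 kips.
Governing: min(101.4, 47.5, 40.2) = 40.2 kips → block shear.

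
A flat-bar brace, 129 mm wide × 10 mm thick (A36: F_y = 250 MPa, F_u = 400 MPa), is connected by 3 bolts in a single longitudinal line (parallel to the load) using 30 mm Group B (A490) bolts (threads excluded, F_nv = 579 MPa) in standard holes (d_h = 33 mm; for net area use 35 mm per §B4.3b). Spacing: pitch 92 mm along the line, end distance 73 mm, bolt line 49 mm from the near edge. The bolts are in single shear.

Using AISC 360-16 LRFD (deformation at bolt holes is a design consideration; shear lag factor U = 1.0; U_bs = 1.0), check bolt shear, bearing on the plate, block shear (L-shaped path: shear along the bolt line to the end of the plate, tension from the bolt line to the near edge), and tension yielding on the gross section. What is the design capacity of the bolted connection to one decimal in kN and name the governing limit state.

Bolt shear: A_b = π(30)²/4 = 706.86 mm². φR_n = 0.75 × 579 × 706.86 × 3 × 1 = 920.9 kN.
Bearing (10 mm plate, F_u = 400 MPa): end bolts L_c = 73 − 33/2 = 56.5, R_n = min(1.2×56.5×10×400, 2.4×30×10×400) = 271.2 kN/bolt; interior L_c = 92 − 33 = 59, R_n = 283.2 kN/bolt. φR_n = 0.75 × (1×271.2 + 2×283.2) = 628.2 kN.
Block shear: shear path 1×[73+2×92] = 1×257 mm, A_gv = 2570, A_nv = 1×(257 − 2.5×35)×10 = 1695 mm²; tension to near edge: (49 − 0.5×35)×10 = 315 mm². R_n = min(0.6×400×1695, 0.6×250×2570) + 1.0×400×315 = min(406.8, 385.5) + 126 = 511.5 kN. φR_n = 0.75 × 511.5 = 383.6 kN.
Tension yield (gross): A_g = 129×10 = 1290 mm². φR_n = 0.90 × 250 × 1290 = 290.3 kN.
Governing: min(920.9, 628.2, 383.6, 290.3) = 290.3 kN → gross-section yield.

290.3 kN (gross-section yield governs)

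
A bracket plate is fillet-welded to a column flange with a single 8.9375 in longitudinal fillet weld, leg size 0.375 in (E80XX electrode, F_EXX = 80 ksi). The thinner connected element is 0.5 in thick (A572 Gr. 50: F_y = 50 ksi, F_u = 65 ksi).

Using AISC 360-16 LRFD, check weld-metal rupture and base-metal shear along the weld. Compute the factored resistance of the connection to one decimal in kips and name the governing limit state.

85.3 kips (weld metal governs)

Weld metal: throat = 0.707×0.375 = 0.26513 in, L = 8.9375 in. φR_n = 0.75 × 0.6 × 80 × 0.26513 × 8.9375 = 85.3 kips.
Base metal shear (0.5 in plate): yield φR_n = 1.0×0.6×50×0.5×8.9375 = 134.1 kips; rupture φR_n = 0.75×0.6×65×0.5×8.9375 = 130.7 kips; take 130.7 kips (rupture).
Governing: min(85.3, 130.7) = 85.3 kips → weld metal.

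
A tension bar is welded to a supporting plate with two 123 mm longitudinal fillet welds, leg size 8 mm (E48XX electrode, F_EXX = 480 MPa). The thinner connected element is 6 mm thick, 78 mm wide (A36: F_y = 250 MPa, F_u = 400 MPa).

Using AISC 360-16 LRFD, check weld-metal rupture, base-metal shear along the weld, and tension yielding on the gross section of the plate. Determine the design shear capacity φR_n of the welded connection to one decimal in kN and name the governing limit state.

Weld metal: throat = 0.707×8 = 5.656 mm, L = 2×123 = 246 mm. φR_n = 0.75 × 0.6 × 480 × 5.656 × 246 = 300.5 kN.
Base metal shear (6 mm plate): yield φR_n = 1.0×0.6×250×6×246 = 221.4 kN; rupture φR_n = 0.75×0.6×400×6×246 = 265.7 kN; take 221.4 kN (yield).
Tension yield (gross): A_g = 78×6 = 468 mm². φR_n = 0.90 × 250 × 468 = 105.3 kN.
Governing: min(300.5, 221.4, 105.3) = 105.3 kN → gross-section yield.

105.3 kN (gross-section yield governs)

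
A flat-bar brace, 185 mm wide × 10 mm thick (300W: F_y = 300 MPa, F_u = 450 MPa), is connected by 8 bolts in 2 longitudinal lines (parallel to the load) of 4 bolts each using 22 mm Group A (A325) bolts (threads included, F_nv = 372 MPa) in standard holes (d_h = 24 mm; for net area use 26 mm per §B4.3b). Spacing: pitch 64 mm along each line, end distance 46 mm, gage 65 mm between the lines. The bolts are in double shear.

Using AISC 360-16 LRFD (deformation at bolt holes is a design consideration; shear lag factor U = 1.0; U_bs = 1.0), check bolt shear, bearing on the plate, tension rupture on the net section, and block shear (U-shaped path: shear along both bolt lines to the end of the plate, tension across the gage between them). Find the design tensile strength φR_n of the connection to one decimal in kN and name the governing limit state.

Bolt shear: A_b = π(22)²/4 = 380.13 mm². φR_n = 0.75 × 372 × 380.13 × 8 × 2 = 1696.9 kN.
Bearing (10 mm plate, F_u = 450 MPa): end bolts L_c = 46 − 24/2 = 34, R_n = min(1.2×34×10×450, 2.4×22×10×450) = 183.6 kN/bolt; interior L_c = 64 − 24 = 40, R_n = 216 kN/bolt. φR_n = 0.75 × (2×183.6 + 6×216) = 1247.4 kN.
Tension rupture (net): A_n = (185 − 2×26)×10 = 1330 mm² (U = 1.0, A_e = A_n). φR_n = 0.75 × 450 × 1330 = 448.9 kN.
Block shear: shear path 2×[46+3×64] = 2×238 mm, A_gv = 4760, A_nv = 2×(238 − 3.5×26)×10 = 2940 mm²; tension across gage: (65 − 1×26)×10 = 390 mm². R_n = min(0.6×450×2940, 0.6×300×4760) + 1.0×450×390 = min(793.8, 856.8) + 175.5 = 969.3 kN. φR_n = 0.75 × 969.3 = 727.0 kN.
Governing: min(1696.9, 1247.4, 448.9, 727.0) = 448.9 kN → net-section rupture.

448.9 kN (net-section rupture governs)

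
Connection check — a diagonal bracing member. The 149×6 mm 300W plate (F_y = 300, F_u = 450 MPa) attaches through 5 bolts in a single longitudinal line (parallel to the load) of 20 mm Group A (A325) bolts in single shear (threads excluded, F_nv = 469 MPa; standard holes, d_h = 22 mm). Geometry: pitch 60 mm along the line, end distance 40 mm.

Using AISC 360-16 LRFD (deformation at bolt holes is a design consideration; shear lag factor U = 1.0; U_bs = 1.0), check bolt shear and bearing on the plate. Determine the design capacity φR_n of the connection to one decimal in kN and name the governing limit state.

439.8 kN (bearing governs)

Bolt shear: A_b = π(20)²/4 = 314.16 mm². φR_n = 0.75 × 469 × 314.16 × 5 × 1 = 552.5 kN.
Bearing (6 mm plate, F_u = 450 MPa): end bolts L_c = 40 − 22/2 = 29, R_n = min(1.2×29×6×450, 2.4×20×6×450) = 93.96 kN/bolt; interior L_c = 60 − 22 = 38, R_n = 123.12 kN/bolt. φR_n = 0.75 × (1×93.96 + 4×123.12) = 439.8 kN.
Governing: min(552.5, 439.8) = 439.8 kN → bearing.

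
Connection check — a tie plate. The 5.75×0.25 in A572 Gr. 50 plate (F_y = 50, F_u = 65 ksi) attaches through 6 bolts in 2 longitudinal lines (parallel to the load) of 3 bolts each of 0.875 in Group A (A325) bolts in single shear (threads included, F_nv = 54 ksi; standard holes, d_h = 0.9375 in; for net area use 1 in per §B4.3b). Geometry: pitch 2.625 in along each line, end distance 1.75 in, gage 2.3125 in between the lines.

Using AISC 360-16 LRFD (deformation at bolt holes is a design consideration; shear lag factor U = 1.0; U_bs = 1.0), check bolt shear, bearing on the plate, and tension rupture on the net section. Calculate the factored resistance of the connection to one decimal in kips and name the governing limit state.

Bolt shear: A_b = π(0.875)²/4 = 0.60132 in². φR_n = 0.75 × 54 × 0.60132 × 6 × 1 = 146.1 kips.
Bearing (0.25 in plate, F_u = 65 ksi): end bolts L_c = 1.75 − 0.9375/2 = 1.28125, R_n = min(1.2×1.28125×0.25×65, 2.4×0.875×0.25×65) = 24.984 kips/bolt; interior L_c = 2.625 − 0.9375 = 1.6875, R_n = 32.906 kips/bolt. φR_n = 0.75 × (2×24.984 + 4×32.906) = 136.2 kips.
Tension rupture (net): A_n = (5.75 − 2×1)×0.25 = 0.9375 in² (U = 1.0, A_e = A_n). φR_n = 0.75 × 65 × 0.9375 = 45.7 kips.
Governing: min(146.1, 136.2, 45.7) = 45.7 kips → net-section rupture.

45.7 kips (net-section rupture governs)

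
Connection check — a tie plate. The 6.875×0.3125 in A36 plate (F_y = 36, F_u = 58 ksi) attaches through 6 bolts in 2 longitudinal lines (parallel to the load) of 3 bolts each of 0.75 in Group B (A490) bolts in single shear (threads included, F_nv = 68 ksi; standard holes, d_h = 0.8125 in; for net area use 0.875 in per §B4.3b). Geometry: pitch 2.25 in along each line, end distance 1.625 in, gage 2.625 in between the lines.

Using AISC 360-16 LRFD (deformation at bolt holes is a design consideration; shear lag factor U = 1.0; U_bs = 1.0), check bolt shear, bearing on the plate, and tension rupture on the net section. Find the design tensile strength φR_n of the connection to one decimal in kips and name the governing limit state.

Bolt shear: A_b = π(0.75)²/4 = 0.44179 in². φR_n = 0.75 × 68 × 0.44179 × 6 × 1 = 135.2 kips.
Bearing (0.3125 in plate, F_u = 58 ksi): end bolts L_c = 1.625 − 0.8125/2 = 1.21875, R_n = min(1.2×1.21875×0.3125×58, 2.4×0.75×0.3125×58) = 26.508 kips/bolt; interior L_c = 2.25 − 0.8125 = 1.4375, R_n = 31.266 kips/bolt. φR_n = 0.75 × (2×26.508 + 4×31.266) = 133.6 kips.
Tension rupture (net): A_n = (6.875 − 2×0.875)×0.3125 = 1.6016 in² (U = 1.0, A_e = A_n). φR_n = 0.75 × 58 × 1.6016 = 69.7 kips.
Governing: min(135.2, 133.6, 69.7) = 69.7 kips → net-section rupture.

69.7 kips (net-section rupture governs)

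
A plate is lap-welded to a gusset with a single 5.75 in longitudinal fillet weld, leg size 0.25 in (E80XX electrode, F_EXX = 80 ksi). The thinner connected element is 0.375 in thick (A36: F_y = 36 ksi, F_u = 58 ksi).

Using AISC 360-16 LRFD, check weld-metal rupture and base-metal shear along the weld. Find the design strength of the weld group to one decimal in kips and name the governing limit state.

Weld metal: throat = 0.707×0.25 = 0.17675 in, L = 5.75 in. φR_n = 0.75 × 0.6 × 80 × 0.17675 × 5.75 = 36.6 kips.
Base metal shear (0.375 in plate): yield φR_n = 1.0×0.6×36×0.375×5.75 = 46.6 kips; rupture φR_n = 0.75×0.6×58×0.375×5.75 = 56.3 kips; take 46.6 kips (yield).
Governing: min(36.6, 46.6) = 36.6 kips → weld metal.

36.6 kips (weld metal governs)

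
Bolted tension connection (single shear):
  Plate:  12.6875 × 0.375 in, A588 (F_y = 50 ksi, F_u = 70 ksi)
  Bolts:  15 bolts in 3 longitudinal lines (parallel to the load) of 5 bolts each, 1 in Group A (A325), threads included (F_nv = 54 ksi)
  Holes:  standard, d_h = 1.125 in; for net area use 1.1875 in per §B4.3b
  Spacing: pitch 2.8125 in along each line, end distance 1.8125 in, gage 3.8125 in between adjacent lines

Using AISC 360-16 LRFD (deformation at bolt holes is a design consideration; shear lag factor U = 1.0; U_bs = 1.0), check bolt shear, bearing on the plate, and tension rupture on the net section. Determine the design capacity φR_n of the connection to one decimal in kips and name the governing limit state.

179.6 kips (net-section rupture governs)

Bolt shear: A_b = π(1)²/4 = 0.7854 in². φR_n = 0.75 × 54 × 0.7854 × 15 × 1 = 477.1 kips.
Bearing (0.375 in plate, F_u = 70 ksi): end bolts L_c = 1.8125 − 1.125/2 = 1.25, R_n = min(1.2×1.25×0.375×70, 2.4×1×0.375×70) = 39.375 kips/bolt; interior L_c = 2.8125 − 1.125 = 1.6875, R_n = 53.156 kips/bolt. φR_n = 0.75 × (3×39.375 + 12×53.156) = 567.0 kips.
Tension rupture (net): A_n = (12.6875 − 3×1.1875)×0.375 = 3.4219 in² (U = 1.0, A_e = A_n). φR_n = 0.75 × 70 × 3.4219 = 179.6 kips.
Governing: min(477.1, 567.0, 179.6) = 179.6 kips → net-section rupture.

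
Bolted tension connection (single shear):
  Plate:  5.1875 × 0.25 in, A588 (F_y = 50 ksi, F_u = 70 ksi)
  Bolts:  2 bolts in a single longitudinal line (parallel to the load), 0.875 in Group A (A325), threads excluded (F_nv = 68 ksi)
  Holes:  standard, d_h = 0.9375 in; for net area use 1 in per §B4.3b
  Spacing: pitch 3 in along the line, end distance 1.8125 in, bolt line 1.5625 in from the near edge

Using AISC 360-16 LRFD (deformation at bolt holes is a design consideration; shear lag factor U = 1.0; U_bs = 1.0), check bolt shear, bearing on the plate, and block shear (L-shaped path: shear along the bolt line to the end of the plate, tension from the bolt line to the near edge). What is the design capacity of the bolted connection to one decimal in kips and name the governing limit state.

40.0 kips (block shear governs)

Bolt shear: A_b = π(0.875)²/4 = 0.60132 in². φR_n = 0.75 × 68 × 0.60132 × 2 × 1 = 61.3 kips.
Bearing (0.25 in plate, F_u = 70 ksi): end bolts L_c = 1.8125 − 0.9375/2 = 1.34375, R_n = min(1.2×1.34375×0.25×70, 2.4×0.875×0.25×70) = 28.219 kips/bolt; interior L_c = 3 − 0.9375 = 2.0625, R_n = 36.75 kips/bolt. φR_n = 0.75 × (1×28.219 + 1×36.75) = 48.7 kips.
Block shear: shear path 1×[1.8125+1×3] = 1×4.8125 in, A_gv = 1.2031, A_nv = 1×(4.8125 − 1.5×1)×0.25 = 0.82813 in²; tension to near edge: (1.5625 − 0.5×1)×0.25 = 0.26563 in². R_n = min(0.6×70×0.82813, 0.6×50×1.2031) + 1.0×70×0.26563 = min(34.781, 36.093) + 18.594 = 53.375 kips. φR_n = 0.75 × 53.375 = 40.0 kips.
Governing: min(61.3, 48.7, 40.0) = 40.0 kips → block shear.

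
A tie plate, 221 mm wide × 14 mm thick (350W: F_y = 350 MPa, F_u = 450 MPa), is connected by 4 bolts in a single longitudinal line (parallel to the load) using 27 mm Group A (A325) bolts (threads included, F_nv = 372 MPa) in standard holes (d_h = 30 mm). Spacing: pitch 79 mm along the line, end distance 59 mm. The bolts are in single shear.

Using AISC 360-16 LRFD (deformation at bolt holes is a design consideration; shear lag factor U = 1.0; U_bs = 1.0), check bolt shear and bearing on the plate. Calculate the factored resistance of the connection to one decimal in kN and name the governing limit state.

639.0 kN (bolt shear governs)

Bolt shear: A_b = π(27)²/4 = 572.56 mm². φR_n = 0.75 × 372 × 572.56 × 4 × 1 = 639.0 kN.
Bearing (14 mm plate, F_u = 450 MPa): end bolts L_c = 59 − 30/2 = 44, R_n = min(1.2×44×14×450, 2.4×27×14×450) = 332.64 kN/bolt; interior L_c = 79 − 30 = 49, R_n = 370.44 kN/bolt. φR_n = 0.75 × (1×332.64 + 3×370.44) = 1083.0 kN.
Governing: min(639.0, 1083.0) = 639.0 kN → bolt shear.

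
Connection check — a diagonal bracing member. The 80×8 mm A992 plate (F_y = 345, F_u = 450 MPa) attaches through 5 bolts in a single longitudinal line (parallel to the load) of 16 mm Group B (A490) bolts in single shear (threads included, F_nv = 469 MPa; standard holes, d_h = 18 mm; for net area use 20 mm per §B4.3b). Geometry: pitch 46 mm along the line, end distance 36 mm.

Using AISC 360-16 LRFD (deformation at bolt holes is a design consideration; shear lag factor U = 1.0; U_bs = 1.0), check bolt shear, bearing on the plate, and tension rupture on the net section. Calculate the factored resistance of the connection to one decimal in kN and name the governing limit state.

162.0 kN (net-section rupture governs)

Bolt shear: A_b = π(16)²/4 = 201.06 mm². φR_n = 0.75 × 469 × 201.06 × 5 × 1 = 353.6 kN.
Bearing (8 mm plate, F_u = 450 MPa): end bolts L_c = 36 − 18/2 = 27, R_n = min(1.2×27×8×450, 2.4×16×8×450) = 116.64 kN/bolt; interior L_c = 46 − 18 = 28, R_n = 120.96 kN/bolt. φR_n = 0.75 × (1×116.64 + 4×120.96) = 450.4 kN.
Tension rupture (net): A_n = (80 − 1×20)×8 = 480 mm² (U = 1.0, A_e = A_n). φR_n = 0.75 × 450 × 480 = 162.0 kN.
Governing: min(353.6, 450.4, 162.0) = 162.0 kN → net-section rupture.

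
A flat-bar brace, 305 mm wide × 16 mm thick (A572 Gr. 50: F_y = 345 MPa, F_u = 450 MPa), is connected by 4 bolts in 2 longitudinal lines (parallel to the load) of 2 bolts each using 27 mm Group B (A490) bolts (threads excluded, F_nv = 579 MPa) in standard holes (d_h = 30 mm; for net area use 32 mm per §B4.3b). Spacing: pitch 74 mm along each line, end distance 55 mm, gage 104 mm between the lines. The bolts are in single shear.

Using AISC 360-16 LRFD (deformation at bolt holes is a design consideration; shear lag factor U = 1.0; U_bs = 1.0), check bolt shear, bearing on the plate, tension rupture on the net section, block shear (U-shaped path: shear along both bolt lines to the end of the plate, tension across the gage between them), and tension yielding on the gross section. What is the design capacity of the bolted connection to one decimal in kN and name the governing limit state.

Bolt shear: A_b = π(27)²/4 = 572.56 mm². φR_n = 0.75 × 579 × 572.56 × 4 × 1 = 994.5 kN.
Bearing (16 mm plate, F_u = 450 MPa): end bolts L_c = 55 − 30/2 = 40, R_n = min(1.2×40×16×450, 2.4×27×16×450) = 345.6 kN/bolt; interior L_c = 74 − 30 = 44, R_n = 380.16 kN/bolt. φR_n = 0.75 × (2×345.6 + 2×380.16) = 1088.6 kN.
Tension rupture (net): A_n = (305 − 2×32)×16 = 3856 mm² (U = 1.0, A_e = A_n). φR_n = 0.75 × 450 × 3856 = 1301.4 kN.
Block shear: shear path 2×[55+1×74] = 2×129 mm, A_gv = 4128, A_nv = 2×(129 − 1.5×32)×16 = 2592 mm²; tension across gage: (104 − 1×32)×16 = 1152 mm². R_n = min(0.6×450×2592, 0.6×345×4128) + 1.0×450×1152 = min(699.84, 854.5) + 518.4 = 1218.2 kN. φR_n = 0.75 × 1218.2 = 913.7 kN.
Tension yield (gross): A_g = 305×16 = 4880 mm². φR_n = 0.90 × 345 × 4880 = 1515.2 kN.
Governing: min(994.5, 1088.6, 1301.4, 913.7, 1515.2) = 913.7 kN → block shear.

913.7 kN (block shear governs)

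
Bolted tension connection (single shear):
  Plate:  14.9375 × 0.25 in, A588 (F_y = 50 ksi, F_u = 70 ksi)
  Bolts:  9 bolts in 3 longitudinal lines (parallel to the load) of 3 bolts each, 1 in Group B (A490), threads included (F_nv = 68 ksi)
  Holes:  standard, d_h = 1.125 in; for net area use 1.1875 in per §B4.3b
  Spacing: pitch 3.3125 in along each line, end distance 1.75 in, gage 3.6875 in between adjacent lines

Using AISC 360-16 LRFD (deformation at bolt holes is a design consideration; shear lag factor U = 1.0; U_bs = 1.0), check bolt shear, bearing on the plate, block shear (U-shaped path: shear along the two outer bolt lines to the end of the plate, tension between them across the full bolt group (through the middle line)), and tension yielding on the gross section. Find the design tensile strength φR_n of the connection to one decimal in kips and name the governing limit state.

150.8 kips (block shear governs)

Bolt shear: A_b = π(1)²/4 = 0.7854 in². φR_n = 0.75 × 68 × 0.7854 × 9 × 1 = 360.5 kips.
Bearing (0.25 in plate, F_u = 70 ksi): end bolts L_c = 1.75 − 1.125/2 = 1.1875, R_n = min(1.2×1.1875×0.25×70, 2.4×1×0.25×70) = 24.938 kips/bolt; interior L_c = 3.3125 − 1.125 = 2.1875, R_n = 42 kips/bolt. φR_n = 0.75 × (3×24.938 + 6×42) = 245.1 kips.
Block shear: shear path 2×[1.75+2×3.3125] = 2×8.375 in, A_gv = 4.1875, A_nv = 2×(8.375 − 2.5×1.1875)×0.25 = 2.7031 in²; tension across gage: (7.375 − 2×1.1875)×0.25 = 1.25 in². R_n = min(0.6×70×2.7031, 0.6×50×4.1875) + 1.0×70×1.25 = min(113.53, 125.63) + 87.5 = 201.03 kips. φR_n = 0.75 × 201.03 = 150.8 kips.
Tension yield (gross): A_g = 14.9375×0.25 = 3.7344 in². φR_n = 0.90 × 50 × 3.7344 = 168.0 kips.
Governing: min(360.5, 245.1, 150.8, 168.0) = 150.8 kips → block shear.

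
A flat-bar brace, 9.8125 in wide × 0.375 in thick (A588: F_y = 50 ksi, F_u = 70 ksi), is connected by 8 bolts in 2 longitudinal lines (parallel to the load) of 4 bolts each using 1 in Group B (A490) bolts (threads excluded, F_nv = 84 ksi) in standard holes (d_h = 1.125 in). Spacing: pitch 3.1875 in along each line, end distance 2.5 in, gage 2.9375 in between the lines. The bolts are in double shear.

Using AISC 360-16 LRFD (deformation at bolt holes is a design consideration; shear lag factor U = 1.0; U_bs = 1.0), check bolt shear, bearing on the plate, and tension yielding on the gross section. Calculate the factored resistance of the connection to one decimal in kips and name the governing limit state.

165.6 kips (gross-section yield governs)

Bolt shear: A_b = π(1)²/4 = 0.7854 in². φR_n = 0.75 × 84 × 0.7854 × 8 × 2 = 791.7 kips.
Bearing (0.375 in plate, F_u = 70 ksi): end bolts L_c = 2.5 − 1.125/2 = 1.9375, R_n = min(1.2×1.9375×0.375×70, 2.4×1×0.375×70) = 61.031 kips/bolt; interior L_c = 3.1875 − 1.125 = 2.0625, R_n = 63 kips/bolt. φR_n = 0.75 × (2×61.031 + 6×63) = 375.0 kips.
Tension yield (gross): A_g = 9.8125×0.375 = 3.6797 in². φR_n = 0.90 × 50 × 3.6797 = 165.6 kips.
Governing: min(791.7, 375.0, 165.6) = 165.6 kips → gross-section yield.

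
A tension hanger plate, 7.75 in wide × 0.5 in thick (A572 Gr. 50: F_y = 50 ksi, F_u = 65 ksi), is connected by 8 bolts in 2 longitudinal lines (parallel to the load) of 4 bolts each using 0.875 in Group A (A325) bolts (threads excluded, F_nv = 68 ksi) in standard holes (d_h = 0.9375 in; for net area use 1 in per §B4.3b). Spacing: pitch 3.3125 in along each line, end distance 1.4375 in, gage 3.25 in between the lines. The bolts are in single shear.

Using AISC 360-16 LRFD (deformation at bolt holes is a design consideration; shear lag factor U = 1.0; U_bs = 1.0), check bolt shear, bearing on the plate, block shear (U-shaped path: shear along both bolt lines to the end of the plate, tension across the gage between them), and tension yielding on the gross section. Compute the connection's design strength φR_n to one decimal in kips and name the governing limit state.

Bolt shear: A_b = π(0.875)²/4 = 0.60132 in². φR_n = 0.75 × 68 × 0.60132 × 8 × 1 = 245.3 kips.
Bearing (0.5 in plate, F_u = 65 ksi): end bolts L_c = 1.4375 − 0.9375/2 = 0.96875, R_n = min(1.2×0.96875×0.5×65, 2.4×0.875×0.5×65) = 37.781 kips/bolt; interior L_c = 3.3125 − 0.9375 = 2.375, R_n = 68.25 kips/bolt. φR_n = 0.75 × (2×37.781 + 6×68.25) = 363.8 kips.
Block shear: shear path 2×[1.4375+3×3.3125] = 2×11.375 in, A_gv = 11.375, A_nv = 2×(11.375 − 3.5×1)×0.5 = 7.875 in²; tension across gage: (3.25 − 1×1)×0.5 = 1.125 in². R_n = min(0.6×65×7.875, 0.6×50×11.375) + 1.0×65×1.125 = min(307.13, 341.25) + 73.125 = 380.26 kips. φR_n = 0.75 × 380.26 = 285.2 kips.
Tension yield (gross): A_g = 7.75×0.5 = 3.875 in². φR_n = 0.90 × 50 × 3.875 = 174.4 kips.
Governing: min(245.3, 363.8, 285.2, 174.4) = 174.4 kips → gross-section yield.

174.4 kips (gross-section yield governs)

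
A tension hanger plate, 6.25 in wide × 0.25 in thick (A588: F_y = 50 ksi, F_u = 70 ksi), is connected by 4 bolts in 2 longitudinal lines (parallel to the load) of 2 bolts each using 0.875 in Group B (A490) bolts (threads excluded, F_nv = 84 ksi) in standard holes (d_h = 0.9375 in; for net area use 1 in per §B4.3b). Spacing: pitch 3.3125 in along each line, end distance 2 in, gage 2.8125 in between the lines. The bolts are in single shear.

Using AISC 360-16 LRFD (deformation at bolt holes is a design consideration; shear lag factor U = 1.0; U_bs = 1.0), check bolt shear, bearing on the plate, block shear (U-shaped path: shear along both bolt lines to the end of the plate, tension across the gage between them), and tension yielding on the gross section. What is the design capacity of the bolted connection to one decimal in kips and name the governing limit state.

70.3 kips (gross-section yield governs)

Bolt shear: A_b = π(0.875)²/4 = 0.60132 in². φR_n = 0.75 × 84 × 0.60132 × 4 × 1 = 151.5 kips.
Bearing (0.25 in plate, F_u = 70 ksi): end bolts L_c = 2 − 0.9375/2 = 1.53125, R_n = min(1.2×1.53125×0.25×70, 2.4×0.875×0.25×70) = 32.156 kips/bolt; interior L_c = 3.3125 − 0.9375 = 2.375, R_n = 36.75 kips/bolt. φR_n = 0.75 × (2×32.156 + 2×36.75) = 103.4 kips.
Block shear: shear path 2×[2+1×3.3125] = 2×5.3125 in, A_gv = 2.6563, A_nv = 2×(5.3125 − 1.5×1)×0.25 = 1.9063 in²; tension across gage: (2.8125 − 1×1)×0.25 = 0.45313 in². R_n = min(0.6×70×1.9063, 0.6×50×2.6563) + 1.0×70×0.45313 = min(80.065, 79.689) + 31.719 = 111.41 kips. φR_n = 0.75 × 111.41 = 83.6 kips.
Tension yield (gross): A_g = 6.25×0.25 = 1.5625 in². φR_n = 0.90 × 50 × 1.5625 = 70.3 kips.
Governing: min(151.5, 103.4, 83.6, 70.3) = 70.3 kips → gross-section yield.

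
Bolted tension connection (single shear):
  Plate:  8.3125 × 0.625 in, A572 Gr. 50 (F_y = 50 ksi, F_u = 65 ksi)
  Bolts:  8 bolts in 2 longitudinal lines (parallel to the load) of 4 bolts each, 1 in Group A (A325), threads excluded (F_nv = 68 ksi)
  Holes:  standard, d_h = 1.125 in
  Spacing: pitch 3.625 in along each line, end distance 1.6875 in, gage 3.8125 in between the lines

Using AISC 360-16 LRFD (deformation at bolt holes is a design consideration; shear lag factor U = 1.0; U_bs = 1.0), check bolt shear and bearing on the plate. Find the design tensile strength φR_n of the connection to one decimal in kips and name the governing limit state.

Bolt shear: A_b = π(1)²/4 = 0.7854 in². φR_n = 0.75 × 68 × 0.7854 × 8 × 1 = 320.4 kips.
Bearing (0.625 in plate, F_u = 65 ksi): end bolts L_c = 1.6875 − 1.125/2 = 1.125, R_n = min(1.2×1.125×0.625×65, 2.4×1×0.625×65) = 54.844 kips/bolt; interior L_c = 3.625 − 1.125 = 2.5, R_n = 97.5 kips/bolt. φR_n = 0.75 × (2×54.844 + 6×97.5) = 521.0 kips.
Governing: min(320.4, 521.0) = 320.4 kips → bolt shear.

320.4 kips (bolt shear governs)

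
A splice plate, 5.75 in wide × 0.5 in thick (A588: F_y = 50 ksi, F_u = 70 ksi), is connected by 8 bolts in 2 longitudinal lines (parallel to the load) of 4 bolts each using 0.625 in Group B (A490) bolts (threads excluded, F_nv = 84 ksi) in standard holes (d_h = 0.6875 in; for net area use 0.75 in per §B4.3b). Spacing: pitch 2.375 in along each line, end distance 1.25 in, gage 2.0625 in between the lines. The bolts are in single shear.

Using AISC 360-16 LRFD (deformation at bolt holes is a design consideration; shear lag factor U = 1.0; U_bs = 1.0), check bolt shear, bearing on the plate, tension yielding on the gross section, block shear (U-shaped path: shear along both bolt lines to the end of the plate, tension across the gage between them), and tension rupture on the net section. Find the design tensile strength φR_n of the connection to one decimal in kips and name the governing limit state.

111.6 kips (net-section rupture governs)

Bolt shear: A_b = π(0.625)²/4 = 0.3068 in². φR_n = 0.75 × 84 × 0.3068 × 8 × 1 = 154.6 kips.
Bearing (0.5 in plate, F_u = 70 ksi): end bolts L_c = 1.25 − 0.6875/2 = 0.90625, R_n = min(1.2×0.90625×0.5×70, 2.4×0.625×0.5×70) = 38.063 kips/bolt; interior L_c = 2.375 − 0.6875 = 1.6875, R_n = 52.5 kips/bolt. φR_n = 0.75 × (2×38.063 + 6×52.5) = 293.3 kips.
Tension yield (gross): A_g = 5.75×0.5 = 2.875 in². φR_n = 0.90 × 50 × 2.875 = 129.4 kips.
Block shear: shear path 2×[1.25+3×2.375] = 2×8.375 in, A_gv = 8.375, A_nv = 2×(8.375 − 3.5×0.75)×0.5 = 5.75 in²; tension across gage: (2.0625 − 1×0.75)×0.5 = 0.65625 in². R_n = min(0.6×70×5.75, 0.6×50×8.375) + 1.0×70×0.65625 = min(241.5, 251.25) + 45.938 = 287.44 kips. φR_n = 0.75 × 287.44 = 215.6 kips.
Tension rupture (net): A_n = (5.75 − 2×0.75)×0.5 = 2.125 in² (U = 1.0, A_e = A_n). φR_n = 0.75 × 70 × 2.125 = 111.6 kips.
Governing: min(154.6, 293.3, 129.4, 215.6, 111.6) = 111.6 kips → net-section rupture.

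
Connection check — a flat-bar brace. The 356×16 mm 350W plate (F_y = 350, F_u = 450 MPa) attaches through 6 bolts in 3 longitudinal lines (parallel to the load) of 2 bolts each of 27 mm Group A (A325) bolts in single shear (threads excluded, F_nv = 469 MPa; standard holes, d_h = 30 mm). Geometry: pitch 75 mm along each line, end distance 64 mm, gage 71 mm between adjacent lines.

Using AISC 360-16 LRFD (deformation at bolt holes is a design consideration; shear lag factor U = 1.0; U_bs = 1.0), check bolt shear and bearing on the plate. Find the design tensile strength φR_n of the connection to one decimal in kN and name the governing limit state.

Bolt shear: A_b = π(27)²/4 = 572.56 mm². φR_n = 0.75 × 469 × 572.56 × 6 × 1 = 1208.4 kN.
Bearing (16 mm plate, F_u = 450 MPa): end bolts L_c = 64 − 30/2 = 49, R_n = min(1.2×49×16×450, 2.4×27×16×450) = 423.36 kN/bolt; interior L_c = 75 − 30 = 45, R_n = 388.8 kN/bolt. φR_n = 0.75 × (3×423.36 + 3×388.8) = 1827.4 kN.
Governing: min(1208.4, 1827.4) = 1208.4 kN → bolt shear.

1208.4 kN (bolt shear governs)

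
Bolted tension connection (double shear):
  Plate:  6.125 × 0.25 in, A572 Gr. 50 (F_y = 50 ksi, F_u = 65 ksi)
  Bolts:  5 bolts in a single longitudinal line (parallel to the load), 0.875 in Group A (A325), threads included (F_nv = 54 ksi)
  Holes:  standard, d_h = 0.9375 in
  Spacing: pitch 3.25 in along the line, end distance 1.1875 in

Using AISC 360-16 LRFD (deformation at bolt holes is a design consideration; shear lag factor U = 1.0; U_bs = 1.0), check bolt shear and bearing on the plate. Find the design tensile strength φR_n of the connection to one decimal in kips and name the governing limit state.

112.9 kips (bearing governs)

Bolt shear: A_b = π(0.875)²/4 = 0.60132 in². φR_n = 0.75 × 54 × 0.60132 × 5 × 2 = 243.5 kips.
Bearing (0.25 in plate, F_u = 65 ksi): end bolts L_c = 1.1875 − 0.9375/2 = 0.71875, R_n = min(1.2×0.71875×0.25×65, 2.4×0.875×0.25×65) = 14.016 kips/bolt; interior L_c = 3.25 − 0.9375 = 2.3125, R_n = 34.125 kips/bolt. φR_n = 0.75 × (1×14.016 + 4×34.125) = 112.9 kips.
Governing: min(243.5, 112.9) = 112.9 kips → bearing.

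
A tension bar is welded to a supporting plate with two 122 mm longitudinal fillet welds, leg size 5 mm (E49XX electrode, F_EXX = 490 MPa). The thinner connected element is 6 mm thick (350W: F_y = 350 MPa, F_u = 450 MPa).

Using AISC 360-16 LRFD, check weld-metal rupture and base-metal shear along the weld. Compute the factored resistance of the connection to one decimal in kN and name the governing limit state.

Weld metal: throat = 0.707×5 = 3.535 mm, L = 2×122 = 244 mm. φR_n = 0.75 × 0.6 × 490 × 3.535 × 244 = 190.2 kN.
Base metal shear (6 mm plate): yield φR_n = 1.0×0.6×350×6×244 = 307.4 kN; rupture φR_n = 0.75×0.6×450×6×244 = 296.5 kN; take 296.5 kN (rupture).
Governing: min(190.2, 296.5) = 190.2 kN → weld metal.

190.2 kN (weld metal governs)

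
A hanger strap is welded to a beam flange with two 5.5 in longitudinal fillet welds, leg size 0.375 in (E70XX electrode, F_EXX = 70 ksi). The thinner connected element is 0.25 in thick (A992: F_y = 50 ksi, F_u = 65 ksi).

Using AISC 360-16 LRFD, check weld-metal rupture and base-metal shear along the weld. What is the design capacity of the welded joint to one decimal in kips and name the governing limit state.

Weld metal: throat = 0.707×0.375 = 0.26513 in, L = 2×5.5 = 11 in. φR_n = 0.75 × 0.6 × 70 × 0.26513 × 11 = 91.9 kips.
Base metal shear (0.25 in plate): yield φR_n = 1.0×0.6×50×0.25×11 = 82.5 kips; rupture φR_n = 0.75×0.6×65×0.25×11 = 80.4 kips; take 80.4 kips (rupture).
Governing: min(91.9, 80.4) = 80.4 kips → base-metal shear.

80.4 kips (base-metal shear governs)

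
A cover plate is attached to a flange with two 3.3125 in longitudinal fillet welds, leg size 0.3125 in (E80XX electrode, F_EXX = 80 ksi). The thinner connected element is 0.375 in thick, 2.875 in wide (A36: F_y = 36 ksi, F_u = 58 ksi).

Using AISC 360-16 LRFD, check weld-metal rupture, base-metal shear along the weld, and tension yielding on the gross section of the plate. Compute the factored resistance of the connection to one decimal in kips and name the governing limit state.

34.9 kips (gross-section yield governs)

Weld metal: throat = 0.707×0.3125 = 0.22094 in, L = 2×3.3125 = 6.625 in. φR_n = 0.75 × 0.6 × 80 × 0.22094 × 6.625 = 52.7 kips.
Base metal shear (0.375 in plate): yield φR_n = 1.0×0.6×36×0.375×6.625 = 53.7 kips; rupture φR_n = 0.75×0.6×58×0.375×6.625 = 64.8 kips; take 53.7 kips (yield).
Tension yield (gross): A_g = 2.875×0.375 = 1.0781 in². φR_n = 0.90 × 36 × 1.0781 = 34.9 kips.
Governing: min(52.7, 53.7, 34.9) = 34.9 kips → gross-section yield.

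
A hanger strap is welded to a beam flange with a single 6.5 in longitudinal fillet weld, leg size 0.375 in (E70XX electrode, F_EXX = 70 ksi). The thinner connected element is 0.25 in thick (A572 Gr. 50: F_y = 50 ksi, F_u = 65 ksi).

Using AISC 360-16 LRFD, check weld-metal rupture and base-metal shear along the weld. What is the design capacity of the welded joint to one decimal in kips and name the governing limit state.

47.5 kips (base-metal shear governs)

Weld metal: throat = 0.707×0.375 = 0.26513 in, L = 6.5 in. φR_n = 0.75 × 0.6 × 70 × 0.26513 × 6.5 = 54.3 kips.
Base metal shear (0.25 in plate): yield φR_n = 1.0×0.6×50×0.25×6.5 = 48.8 kips; rupture φR_n = 0.75×0.6×65×0.25×6.5 = 47.5 kips; take 47.5 kips (rupture).
Governing: min(54.3, 47.5) = 47.5 kips → base-metal shear.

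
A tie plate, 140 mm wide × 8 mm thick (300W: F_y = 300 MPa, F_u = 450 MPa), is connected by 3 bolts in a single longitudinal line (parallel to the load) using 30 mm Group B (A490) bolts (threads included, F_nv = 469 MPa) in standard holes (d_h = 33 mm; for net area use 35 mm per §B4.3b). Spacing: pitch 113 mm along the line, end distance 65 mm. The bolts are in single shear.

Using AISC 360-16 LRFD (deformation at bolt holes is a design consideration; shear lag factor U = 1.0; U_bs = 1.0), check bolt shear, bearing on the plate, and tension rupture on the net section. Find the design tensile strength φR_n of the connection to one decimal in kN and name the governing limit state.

Bolt shear: A_b = π(30)²/4 = 706.86 mm². φR_n = 0.75 × 469 × 706.86 × 3 × 1 = 745.9 kN.
Bearing (8 mm plate, F_u = 450 MPa): end bolts L_c = 65 − 33/2 = 48.5, R_n = min(1.2×48.5×8×450, 2.4×30×8×450) = 209.52 kN/bolt; interior L_c = 113 − 33 = 80, R_n = 259.2 kN/bolt. φR_n = 0.75 × (1×209.52 + 2×259.2) = 545.9 kN.
Tension rupture (net): A_n = (140 − 1×35)×8 = 840 mm² (U = 1.0, A_e = A_n). φR_n = 0.75 × 450 × 840 = 283.5 kN.
Governing: min(745.9, 545.9, 283.5) = 283.5 kN → net-section rupture.

283.5 kN (net-section rupture governs)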